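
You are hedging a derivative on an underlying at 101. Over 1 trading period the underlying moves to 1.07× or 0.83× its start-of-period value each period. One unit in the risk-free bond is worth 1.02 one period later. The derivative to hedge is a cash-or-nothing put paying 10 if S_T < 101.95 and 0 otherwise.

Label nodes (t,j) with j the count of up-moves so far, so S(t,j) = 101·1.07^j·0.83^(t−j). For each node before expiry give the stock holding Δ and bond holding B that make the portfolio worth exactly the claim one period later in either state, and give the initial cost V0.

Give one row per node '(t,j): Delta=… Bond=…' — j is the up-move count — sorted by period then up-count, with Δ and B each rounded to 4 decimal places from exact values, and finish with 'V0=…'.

(0,0): Delta=-0.4125 Bond=43.7092
V0=2.0425

No-arbitrage ⇒ martingale measure with p* = (R−d)/(u−d) = 0.7917.
At expiry t=1: V(1,0)=10.0000, V(1,1)=0.0000
(0,0): S=101.0000. Δ = (V_up−V_dn)/(S_up−S_dn) = (0.0000−10.0000)/(108.0700−83.8300) = -0.4125. V = [p*·0.0000 + (1−p*)·10.0000]/1.02 = 2.0425. B = V − Δ·S = 43.7092.
Self-financing check: at every node Δ·S+B equals the discounted successor values.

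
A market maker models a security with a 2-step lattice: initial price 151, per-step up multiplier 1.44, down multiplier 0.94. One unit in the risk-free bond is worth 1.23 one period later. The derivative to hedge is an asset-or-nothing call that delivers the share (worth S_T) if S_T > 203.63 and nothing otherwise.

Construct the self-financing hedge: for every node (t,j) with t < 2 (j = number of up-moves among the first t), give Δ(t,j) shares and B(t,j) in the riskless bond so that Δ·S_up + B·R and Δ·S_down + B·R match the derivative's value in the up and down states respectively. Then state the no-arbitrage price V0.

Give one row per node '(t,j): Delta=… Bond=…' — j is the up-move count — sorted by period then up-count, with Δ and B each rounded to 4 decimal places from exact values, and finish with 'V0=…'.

(0,0): Delta=1.6034 Bond=-106.6754
(1,0): Delta=2.8800 Bond=-312.4065
(1,1): Delta=1.0000 Bond=0.0000
V0=135.4432

Risk-neutral probability p* = (R−d)/(u−d) = (1.23−0.94)/(1.44−0.94) = 0.5800.
Payoff layer (t=2): V(2,0)=0.0000, V(2,1)=204.3936, V(2,2)=313.1136
  t=1,j=0: stock 141.9400 → up 204.3936 (V=204.3936), down 133.4236 (V=0.0000). Price 96.3807; hedge Δ=2.8800, bond B=-312.4065.
  t=1,j=1: stock 217.4400 → up 313.1136 (V=313.1136), down 204.3936 (V=204.3936). Price 217.4400; hedge Δ=1.0000, bond B=0.0000.
  t=0,j=0: stock 151.0000 → up 217.4400 (V=217.4400), down 141.9400 (V=96.3807). Price 135.4432; hedge Δ=1.6034, bond B=-106.6754.
Self-financing check: at every node Δ·S+B equals the discounted successor values.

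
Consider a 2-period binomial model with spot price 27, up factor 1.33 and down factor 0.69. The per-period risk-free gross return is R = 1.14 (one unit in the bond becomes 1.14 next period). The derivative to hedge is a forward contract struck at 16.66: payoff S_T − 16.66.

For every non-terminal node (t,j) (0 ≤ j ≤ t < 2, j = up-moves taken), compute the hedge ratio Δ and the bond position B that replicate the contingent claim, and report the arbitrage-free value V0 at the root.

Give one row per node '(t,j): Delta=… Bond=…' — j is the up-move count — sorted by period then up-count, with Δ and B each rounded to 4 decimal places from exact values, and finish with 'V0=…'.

The replicating-portfolio and risk-neutral prices coincide; use p* = (1.14−0.69)/(1.33−0.69) = 0.7031 for the latter.
Payoff layer (t=2): V(2,0)=-3.8053, V(2,1)=8.1179, V(2,2)=31.1003
  t=1,j=0: stock 18.6300 → up 24.7779 (V=8.1179), down 12.8547 (V=-3.8053). Price 4.0160; hedge Δ=1.0000, bond B=-14.6140.
  t=1,j=1: stock 35.9100 → up 47.7603 (V=31.1003), down 24.7779 (V=8.1179). Price 21.2960; hedge Δ=1.0000, bond B=-14.6140.
  t=0,j=0: stock 27.0000 → up 35.9100 (V=21.2960), down 18.6300 (V=4.0160). Price 14.1807; hedge Δ=1.0000, bond B=-12.8193.
The time-0 hedge costs 14.1807, which is the no-arbitrage price.

(0,0): Delta=1.0000 Bond=-12.8193
(1,0): Delta=1.0000 Bond=-14.6140
(1,1): Delta=1.0000 Bond=-14.6140
V0=14.1807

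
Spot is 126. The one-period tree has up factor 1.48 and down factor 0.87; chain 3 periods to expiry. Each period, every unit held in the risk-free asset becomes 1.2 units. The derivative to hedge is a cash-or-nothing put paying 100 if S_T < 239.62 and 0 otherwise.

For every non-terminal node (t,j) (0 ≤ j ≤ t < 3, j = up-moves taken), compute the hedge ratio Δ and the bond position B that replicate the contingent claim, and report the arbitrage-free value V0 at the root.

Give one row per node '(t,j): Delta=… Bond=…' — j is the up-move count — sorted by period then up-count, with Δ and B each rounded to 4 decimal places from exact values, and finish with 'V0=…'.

(0,0): Delta=-0.4487 Bond=81.9248
(1,0): Delta=-0.6742 Bond=123.0255
(1,1): Delta=-0.3363 Bond=77.3388
(2,0): Delta=0.0000 Bond=83.3333
(2,1): Delta=-1.0105 Bond=202.1858
(2,2): Delta=0.0000 Bond=0.0000
V0=25.3855

Under the risk-neutral measure, an up-move has probability p* = (R−d)/(u−d) = 0.5410 and values discount at R = 1.2.
Terminal values V(3,·): V(3,0)=100.0000, V(3,1)=100.0000, V(3,2)=0.0000, V(3,3)=0.0000
Node (2,0) S=95.3694: V=(p*·100.0000+(1−p*)·100.0000)/1.2=83.3333; Δ=(100.0000−100.0000)/(141.1467−82.9714)=0.0000; B=V−Δ·S=83.3333
Node (2,1) S=162.2376: V=(p*·0.0000+(1−p*)·100.0000)/1.2=38.2514; Δ=(0.0000−100.0000)/(240.1116−141.1467)=-1.0105; B=V−Δ·S=202.1858
Node (2,2) S=275.9904: V=(p*·0.0000+(1−p*)·0.0000)/1.2=0.0000; Δ=(0.0000−0.0000)/(408.4658−240.1116)=0.0000; B=V−Δ·S=0.0000
Node (1,0) S=109.6200: V=(p*·38.2514+(1−p*)·83.3333)/1.2=49.1206; Δ=(38.2514−83.3333)/(162.2376−95.3694)=-0.6742; B=V−Δ·S=123.0255
Node (1,1) S=186.4800: V=(p*·0.0000+(1−p*)·38.2514)/1.2=14.6317; Δ=(0.0000−38.2514)/(275.9904−162.2376)=-0.3363; B=V−Δ·S=77.3388
Node (0,0) S=126.0000: V=(p*·14.6317+(1−p*)·49.1206)/1.2=25.3855; Δ=(14.6317−49.1206)/(186.4800−109.6200)=-0.4487; B=V−Δ·S=81.9248
Root portfolio cost Δ·126+B reproduces V0=25.3855.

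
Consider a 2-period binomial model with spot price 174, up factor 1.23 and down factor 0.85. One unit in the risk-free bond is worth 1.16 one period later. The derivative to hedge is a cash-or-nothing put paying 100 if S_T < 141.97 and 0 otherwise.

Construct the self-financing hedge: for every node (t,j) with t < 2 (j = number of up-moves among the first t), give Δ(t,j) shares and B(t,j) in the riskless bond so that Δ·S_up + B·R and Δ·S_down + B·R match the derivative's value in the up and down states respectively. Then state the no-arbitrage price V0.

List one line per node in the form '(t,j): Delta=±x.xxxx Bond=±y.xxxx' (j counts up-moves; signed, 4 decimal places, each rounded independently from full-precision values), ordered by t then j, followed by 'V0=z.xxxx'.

(0,0): Delta=-0.2402 Bond=44.3119
(1,0): Delta=-1.7793 Bond=279.0381
(1,1): Delta=0.0000 Bond=0.0000
V0=2.5218

The replicating-portfolio and risk-neutral prices coincide; use p* = (1.16−0.85)/(1.23−0.85) = 0.8158 for the latter.
Terminal values V(2,·): V(2,0)=100.0000, V(2,1)=0.0000, V(2,2)=0.0000
  t=1,j=0: stock 147.9000 → up 181.9170 (V=0.0000), down 125.7150 (V=100.0000). Price 15.8802; hedge Δ=-1.7793, bond B=279.0381.
  t=1,j=1: stock 214.0200 → up 263.2446 (V=0.0000), down 181.9170 (V=0.0000). Price 0.0000; hedge Δ=0.0000, bond B=0.0000.
  t=0,j=0: stock 174.0000 → up 214.0200 (V=0.0000), down 147.9000 (V=15.8802). Price 2.5218; hedge Δ=-0.2402, bond B=44.3119.
Self-financing check: at every node Δ·S+B equals the discounted successor values.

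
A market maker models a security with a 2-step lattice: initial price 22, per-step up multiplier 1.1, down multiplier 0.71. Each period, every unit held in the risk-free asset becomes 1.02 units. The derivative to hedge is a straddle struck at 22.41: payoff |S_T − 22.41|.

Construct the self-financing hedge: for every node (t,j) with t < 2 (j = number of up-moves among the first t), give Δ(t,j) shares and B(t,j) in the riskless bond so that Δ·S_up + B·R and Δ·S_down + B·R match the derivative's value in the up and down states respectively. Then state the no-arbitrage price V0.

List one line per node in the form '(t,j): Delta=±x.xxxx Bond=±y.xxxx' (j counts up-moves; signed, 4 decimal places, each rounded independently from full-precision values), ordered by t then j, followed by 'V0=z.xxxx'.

Risk-neutral probability p* = (R−d)/(u−d) = (1.02−0.71)/(1.1−0.71) = 0.7949.
Terminal values V(2,·): V(2,0)=11.3198, V(2,1)=5.2280, V(2,2)=4.2100
Node (1,0) S=15.6200: V=(p*·5.2280+(1−p*)·11.3198)/1.02=6.3506; Δ=(5.2280−11.3198)/(17.1820−11.0902)=-1.0000; B=V−Δ·S=21.9706
Node (1,1) S=24.2000: V=(p*·4.2100+(1−p*)·5.2280)/1.02=4.3322; Δ=(4.2100−5.2280)/(26.6200−17.1820)=-0.1079; B=V−Δ·S=6.9424
Node (0,0) S=22.0000: V=(p*·4.3322+(1−p*)·6.3506)/1.02=4.6531; Δ=(4.3322−6.3506)/(24.2000−15.6200)=-0.2352; B=V−Δ·S=9.8286
The time-0 hedge costs 4.6531, which is the no-arbitrage price.

(0,0): Delta=-0.2352 Bond=9.8286
(1,0): Delta=-1.0000 Bond=21.9706
(1,1): Delta=-0.1079 Bond=6.9424
V0=4.6531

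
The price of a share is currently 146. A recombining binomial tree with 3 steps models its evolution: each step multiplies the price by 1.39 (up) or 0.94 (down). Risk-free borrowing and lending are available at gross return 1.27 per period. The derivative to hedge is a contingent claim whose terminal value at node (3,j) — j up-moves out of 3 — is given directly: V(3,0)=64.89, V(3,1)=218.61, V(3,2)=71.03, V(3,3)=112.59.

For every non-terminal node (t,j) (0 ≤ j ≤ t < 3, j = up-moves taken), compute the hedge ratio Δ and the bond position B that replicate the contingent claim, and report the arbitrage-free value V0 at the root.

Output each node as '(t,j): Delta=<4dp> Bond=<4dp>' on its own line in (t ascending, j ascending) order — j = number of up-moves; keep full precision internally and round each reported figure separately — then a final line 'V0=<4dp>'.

(0,0): Delta=-0.2306 Bond=87.5636
(1,0): Delta=-0.8572 Bond=197.1982
(1,1): Delta=-0.0765 Bond=79.9358
(2,0): Delta=2.6479 Bond=-201.7433
(2,1): Delta=-1.7192 Bond=414.8726
(2,2): Delta=0.3274 Bond=-12.4285
V0=53.8921

The replicating-portfolio and risk-neutral prices coincide; use p* = (1.27−0.94)/(1.39−0.94) = 0.7333 for the latter.
Payoff layer (t=3): V(3,0)=64.8900, V(3,1)=218.6100, V(3,2)=71.0300, V(3,3)=112.5900
(2,0): S=129.0056. Δ = (V_up−V_dn)/(S_up−S_dn) = (218.6100−64.8900)/(179.3178−121.2653) = 2.6479. V = [p*·218.6100 + (1−p*)·64.8900]/1.27 = 139.8567. B = V − Δ·S = -201.7433.
(2,1): S=190.7636. Δ = (V_up−V_dn)/(S_up−S_dn) = (71.0300−218.6100)/(265.1614−179.3178) = -1.7192. V = [p*·71.0300 + (1−p*)·218.6100]/1.27 = 86.9171. B = V − Δ·S = 414.8726.
(2,2): S=282.0866. Δ = (V_up−V_dn)/(S_up−S_dn) = (112.5900−71.0300)/(392.1004−265.1614) = 0.3274. V = [p*·112.5900 + (1−p*)·71.0300]/1.27 = 79.9270. B = V − Δ·S = -12.4285.
(1,0): S=137.2400. Δ = (V_up−V_dn)/(S_up−S_dn) = (86.9171−139.8567)/(190.7636−129.0056) = -0.8572. V = [p*·86.9171 + (1−p*)·139.8567]/1.27 = 79.5546. B = V − Δ·S = 197.1982.
(1,1): S=202.9400. Δ = (V_up−V_dn)/(S_up−S_dn) = (79.9270−86.9171)/(282.0866−190.7636) = -0.0765. V = [p*·79.9270 + (1−p*)·86.9171]/1.27 = 64.4024. B = V − Δ·S = 79.9358.
(0,0): S=146.0000. Δ = (V_up−V_dn)/(S_up−S_dn) = (64.4024−79.5546)/(202.9400−137.2400) = -0.2306. V = [p*·64.4024 + (1−p*)·79.5546]/1.27 = 53.8921. B = V − Δ·S = 87.5636.
Check: Δ(0,0)·S0 + B(0,0) = 53.8921 = V0.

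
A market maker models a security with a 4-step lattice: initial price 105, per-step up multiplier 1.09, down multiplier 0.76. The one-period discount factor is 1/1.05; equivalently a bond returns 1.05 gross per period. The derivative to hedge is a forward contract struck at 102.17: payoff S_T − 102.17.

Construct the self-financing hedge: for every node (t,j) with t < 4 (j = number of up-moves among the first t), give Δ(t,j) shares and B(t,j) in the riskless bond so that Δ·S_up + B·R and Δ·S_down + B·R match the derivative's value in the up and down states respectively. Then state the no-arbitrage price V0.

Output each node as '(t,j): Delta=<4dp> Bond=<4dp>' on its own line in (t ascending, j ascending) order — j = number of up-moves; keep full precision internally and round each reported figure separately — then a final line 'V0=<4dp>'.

The replicating-portfolio and risk-neutral prices coincide; use p* = (1.05−0.76)/(1.09−0.76) = 0.8788 for the latter.
Payoff layer (t=4): V(4,0)=-67.1397, V(4,1)=-51.9292, V(4,2)=-30.1141, V(4,3)=1.1733, V(4,4)=46.0461
  t=3,j=0: stock 46.0925 → up 50.2408 (V=-51.9292), down 35.0303 (V=-67.1397). Price -51.2123; hedge Δ=1.0000, bond B=-97.3048.
  t=3,j=1: stock 66.1063 → up 72.0559 (V=-30.1141), down 50.2408 (V=-51.9292). Price -31.1984; hedge Δ=1.0000, bond B=-97.3048.
  t=3,j=2: stock 94.8104 → up 103.3433 (V=1.1733), down 72.0559 (V=-30.1141). Price -2.4944; hedge Δ=1.0000, bond B=-97.3048.
  t=3,j=3: stock 135.9780 → up 148.2161 (V=46.0461), down 103.3433 (V=1.1733). Price 38.6733; hedge Δ=1.0000, bond B=-97.3048.
  t=2,j=0: stock 60.6480 → up 66.1063 (V=-31.1984), down 46.0925 (V=-51.2123). Price -32.0232; hedge Δ=1.0000, bond B=-92.6712.
  t=2,j=1: stock 86.9820 → up 94.8104 (V=-2.4944), down 66.1063 (V=-31.1984). Price -5.6892; hedge Δ=1.0000, bond B=-92.6712.
  t=2,j=2: stock 124.7505 → up 135.9780 (V=38.6733), down 94.8104 (V=-2.4944). Price 32.0793; hedge Δ=1.0000, bond B=-92.6712.
  t=1,j=0: stock 79.8000 → up 86.9820 (V=-5.6892), down 60.6480 (V=-32.0232). Price -8.4583; hedge Δ=1.0000, bond B=-88.2583.
  t=1,j=1: stock 114.4500 → up 124.7505 (V=32.0793), down 86.9820 (V=-5.6892). Price 26.1917; hedge Δ=1.0000, bond B=-88.2583.
  t=0,j=0: stock 105.0000 → up 114.4500 (V=26.1917), down 79.8000 (V=-8.4583). Price 20.9445; hedge Δ=1.0000, bond B=-84.0555.
Each (Δ,B) replicates both successor values, so the strategy is self-financing and V0 is arbitrage-free.

(0,0): Delta=1.0000 Bond=-84.0555
(1,0): Delta=1.0000 Bond=-88.2583
(1,1): Delta=1.0000 Bond=-88.2583
(2,0): Delta=1.0000 Bond=-92.6712
(2,1): Delta=1.0000 Bond=-92.6712
(2,2): Delta=1.0000 Bond=-92.6712
(3,0): Delta=1.0000 Bond=-97.3048
(3,1): Delta=1.0000 Bond=-97.3048
(3,2): Delta=1.0000 Bond=-97.3048
(3,3): Delta=1.0000 Bond=-97.3048
V0=20.9445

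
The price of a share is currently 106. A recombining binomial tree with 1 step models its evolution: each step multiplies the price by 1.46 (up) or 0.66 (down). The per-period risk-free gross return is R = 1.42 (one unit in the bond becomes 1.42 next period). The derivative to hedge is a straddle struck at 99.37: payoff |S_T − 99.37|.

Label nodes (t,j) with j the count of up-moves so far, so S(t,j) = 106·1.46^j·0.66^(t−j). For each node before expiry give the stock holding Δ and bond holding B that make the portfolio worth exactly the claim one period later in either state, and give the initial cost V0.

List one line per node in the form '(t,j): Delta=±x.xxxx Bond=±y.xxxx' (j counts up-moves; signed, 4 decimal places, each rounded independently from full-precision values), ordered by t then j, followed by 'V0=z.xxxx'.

(0,0): Delta=0.3064 Bond=5.6173
V0=38.0923

Under the risk-neutral measure, an up-move has probability p* = (R−d)/(u−d) = 0.9500 and values discount at R = 1.42.
At expiry t=1: V(1,0)=29.4100, V(1,1)=55.3900
  t=0,j=0: stock 106.0000 → up 154.7600 (V=55.3900), down 69.9600 (V=29.4100). Price 38.0923; hedge Δ=0.3064, bond B=5.6173.
Each (Δ,B) replicates both successor values, so the strategy is self-financing and V0 is arbitrage-free.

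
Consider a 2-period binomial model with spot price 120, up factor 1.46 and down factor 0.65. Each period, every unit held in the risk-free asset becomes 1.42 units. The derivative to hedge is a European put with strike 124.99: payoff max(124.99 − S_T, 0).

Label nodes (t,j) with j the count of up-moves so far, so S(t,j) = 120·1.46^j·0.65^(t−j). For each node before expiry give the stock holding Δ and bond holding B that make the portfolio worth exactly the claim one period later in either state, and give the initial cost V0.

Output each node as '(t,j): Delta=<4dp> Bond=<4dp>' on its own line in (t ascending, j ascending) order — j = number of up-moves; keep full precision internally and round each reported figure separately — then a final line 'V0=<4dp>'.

No-arbitrage ⇒ martingale measure with p* = (R−d)/(u−d) = 0.9506.
Terminal values V(2,·): V(2,0)=74.2900, V(2,1)=11.1100, V(2,2)=0.0000
  t=1,j=0: stock 78.0000 → up 113.8800 (V=11.1100), down 50.7000 (V=74.2900). Price 10.0211; hedge Δ=-1.0000, bond B=88.0211.
  t=1,j=1: stock 175.2000 → up 255.7920 (V=0.0000), down 113.8800 (V=11.1100). Price 0.3864; hedge Δ=-0.0783, bond B=14.1024.
  t=0,j=0: stock 120.0000 → up 175.2000 (V=0.3864), down 78.0000 (V=10.0211). Price 0.6072; hedge Δ=-0.0991, bond B=12.5019.
Self-financing check: at every node Δ·S+B equals the discounted successor values.

(0,0): Delta=-0.0991 Bond=12.5019
(1,0): Delta=-1.0000 Bond=88.0211
(1,1): Delta=-0.0783 Bond=14.1024
V0=0.6072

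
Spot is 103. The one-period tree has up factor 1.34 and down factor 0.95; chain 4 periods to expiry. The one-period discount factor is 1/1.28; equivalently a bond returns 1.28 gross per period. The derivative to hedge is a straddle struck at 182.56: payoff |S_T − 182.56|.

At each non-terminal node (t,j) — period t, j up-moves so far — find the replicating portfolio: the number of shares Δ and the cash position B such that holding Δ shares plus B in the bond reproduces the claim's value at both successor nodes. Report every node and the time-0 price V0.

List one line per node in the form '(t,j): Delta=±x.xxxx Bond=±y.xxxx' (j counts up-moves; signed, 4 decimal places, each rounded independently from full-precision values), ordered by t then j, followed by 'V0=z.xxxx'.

(0,0): Delta=0.8050 Bond=-46.1063
(1,0): Delta=0.2110 Bond=-0.8968
(1,1): Delta=0.8815 Bond=-69.5832
(2,0): Delta=-1.0000 Bond=111.4258
(2,1): Delta=0.3671 Bond=-21.6158
(2,2): Delta=0.9479 Bond=-101.3303
(3,0): Delta=-1.0000 Bond=142.6250
(3,1): Delta=-1.0000 Bond=142.6250
(3,2): Delta=0.5433 Bond=-58.6307
(3,3): Delta=1.0000 Bond=-142.6250
V0=36.8073

Risk-neutral probability p* = (R−d)/(u−d) = (1.28−0.95)/(1.34−0.95) = 0.8462.
Payoff layer (t=4): V(4,0)=98.6659, V(4,1)=64.2251, V(4,2)=15.6455, V(4,3)=52.8773, V(4,4)=149.5305
(3,0): S=88.3096. Δ = (V_up−V_dn)/(S_up−S_dn) = (64.2251−98.6659)/(118.3349−83.8941) = -1.0000. V = [p*·64.2251 + (1−p*)·98.6659]/1.28 = 54.3154. B = V − Δ·S = 142.6250.
(3,1): S=124.5631. Δ = (V_up−V_dn)/(S_up−S_dn) = (15.6455−64.2251)/(166.9145−118.3349) = -1.0000. V = [p*·15.6455 + (1−p*)·64.2251]/1.28 = 18.0619. B = V − Δ·S = 142.6250.
(3,2): S=175.6995. Δ = (V_up−V_dn)/(S_up−S_dn) = (52.8773−15.6455)/(235.4373−166.9145) = 0.5433. V = [p*·52.8773 + (1−p*)·15.6455]/1.28 = 36.8354. B = V − Δ·S = -58.6307.
(3,3): S=247.8287. Δ = (V_up−V_dn)/(S_up−S_dn) = (149.5305−52.8773)/(332.0905−235.4373) = 1.0000. V = [p*·149.5305 + (1−p*)·52.8773]/1.28 = 105.2037. B = V − Δ·S = -142.6250.
(2,0): S=92.9575. Δ = (V_up−V_dn)/(S_up−S_dn) = (18.0619−54.3154)/(124.5631−88.3096) = -1.0000. V = [p*·18.0619 + (1−p*)·54.3154]/1.28 = 18.4683. B = V − Δ·S = 111.4258.
(2,1): S=131.1190. Δ = (V_up−V_dn)/(S_up−S_dn) = (36.8354−18.0619)/(175.6995−124.5630) = 0.3671. V = [p*·36.8354 + (1−p*)·18.0619]/1.28 = 26.5212. B = V − Δ·S = -21.6158.
(2,2): S=184.9468. Δ = (V_up−V_dn)/(S_up−S_dn) = (105.2037−36.8354)/(247.8287−175.6995) = 0.9479. V = [p*·105.2037 + (1−p*)·36.8354]/1.28 = 73.9731. B = V − Δ·S = -101.3303.
(1,0): S=97.8500. Δ = (V_up−V_dn)/(S_up−S_dn) = (26.5212−18.4683)/(131.1190−92.9575) = 0.2110. V = [p*·26.5212 + (1−p*)·18.4683]/1.28 = 19.7518. B = V − Δ·S = -0.8968.
(1,1): S=138.0200. Δ = (V_up−V_dn)/(S_up−S_dn) = (73.9731−26.5212)/(184.9468−131.1190) = 0.8815. V = [p*·73.9731 + (1−p*)·26.5212]/1.28 = 52.0881. B = V − Δ·S = -69.5832.
(0,0): S=103.0000. Δ = (V_up−V_dn)/(S_up−S_dn) = (52.0881−19.7518)/(138.0200−97.8500) = 0.8050. V = [p*·52.0881 + (1−p*)·19.7518]/1.28 = 36.8073. B = V − Δ·S = -46.1063.
The time-0 hedge costs 36.8073, which is the no-arbitrage price.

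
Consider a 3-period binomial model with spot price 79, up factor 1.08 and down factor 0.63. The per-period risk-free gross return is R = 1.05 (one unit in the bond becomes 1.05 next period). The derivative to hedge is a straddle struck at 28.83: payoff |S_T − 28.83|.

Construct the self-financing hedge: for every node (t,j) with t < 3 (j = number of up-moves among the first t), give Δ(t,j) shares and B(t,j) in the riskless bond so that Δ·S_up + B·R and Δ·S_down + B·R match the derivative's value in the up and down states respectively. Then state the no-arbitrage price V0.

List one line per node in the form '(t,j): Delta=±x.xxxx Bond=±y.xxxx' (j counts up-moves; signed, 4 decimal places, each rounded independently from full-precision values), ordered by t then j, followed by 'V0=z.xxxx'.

(0,0): Delta=0.9979 Bond=-24.7372
(1,0): Delta=0.9485 Bond=-23.5153
(1,1): Delta=1.0000 Bond=-26.1497
(2,0): Delta=-0.2865 Bond=14.0345
(2,1): Delta=1.0000 Bond=-27.4571
(2,2): Delta=1.0000 Bond=-27.4571
V0=54.1002

Under the risk-neutral measure, an up-move has probability p* = (R−d)/(u−d) = 0.9333 and values discount at R = 1.05.
At expiry t=3: V(3,0)=9.0763, V(3,1)=5.0335, V(3,2)=29.2217, V(3,3)=70.6872
Node (2,0) S=31.3551: V=(p*·5.0335+(1−p*)·9.0763)/1.05=5.0505; Δ=(5.0335−9.0763)/(33.8635−19.7537)=-0.2865; B=V−Δ·S=14.0345
Node (2,1) S=53.7516: V=(p*·29.2217+(1−p*)·5.0335)/1.05=26.2945; Δ=(29.2217−5.0335)/(58.0517−33.8635)=1.0000; B=V−Δ·S=-27.4571
Node (2,2) S=92.1456: V=(p*·70.6872+(1−p*)·29.2217)/1.05=64.6885; Δ=(70.6872−29.2217)/(99.5172−58.0517)=1.0000; B=V−Δ·S=-27.4571
Node (1,0) S=49.7700: V=(p*·26.2945+(1−p*)·5.0505)/1.05=23.6935; Δ=(26.2945−5.0505)/(53.7516−31.3551)=0.9485; B=V−Δ·S=-23.5153
Node (1,1) S=85.3200: V=(p*·64.6885+(1−p*)·26.2945)/1.05=59.1703; Δ=(64.6885−26.2945)/(92.1456−53.7516)=1.0000; B=V−Δ·S=-26.1497
Node (0,0) S=79.0000: V=(p*·59.1703+(1−p*)·23.6935)/1.05=54.1002; Δ=(59.1703−23.6935)/(85.3200−49.7700)=0.9979; B=V−Δ·S=-24.7372
Root portfolio cost Δ·79+B reproduces V0=54.1002.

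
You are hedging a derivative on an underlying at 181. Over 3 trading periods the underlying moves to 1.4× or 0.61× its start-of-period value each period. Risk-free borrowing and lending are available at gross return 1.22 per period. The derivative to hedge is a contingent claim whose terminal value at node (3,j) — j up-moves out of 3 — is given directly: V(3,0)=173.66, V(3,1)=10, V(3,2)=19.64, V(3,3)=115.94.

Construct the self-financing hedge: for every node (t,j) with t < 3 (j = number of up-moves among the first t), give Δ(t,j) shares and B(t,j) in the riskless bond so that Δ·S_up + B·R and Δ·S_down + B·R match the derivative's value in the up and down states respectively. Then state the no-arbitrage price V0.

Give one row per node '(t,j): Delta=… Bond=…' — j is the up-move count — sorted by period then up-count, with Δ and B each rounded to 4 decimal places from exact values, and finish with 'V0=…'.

Under the risk-neutral measure, an up-move has probability p* = (R−d)/(u−d) = 0.7722 and values discount at R = 1.22.
Terminal payoffs: V(3,0)=173.6600, V(3,1)=10.0000, V(3,2)=19.6400, V(3,3)=115.9400
Node (2,0) S=67.3501: V=(p*·10.0000+(1−p*)·173.6600)/1.22=38.7620; Δ=(10.0000−173.6600)/(94.2901−41.0836)=-3.0759; B=V−Δ·S=245.9265
Node (2,1) S=154.5740: V=(p*·19.6400+(1−p*)·10.0000)/1.22=14.2980; Δ=(19.6400−10.0000)/(216.4036−94.2901)=0.0789; B=V−Δ·S=2.0955
Node (2,2) S=354.7600: V=(p*·115.9400+(1−p*)·19.6400)/1.22=77.0477; Δ=(115.9400−19.6400)/(496.6640−216.4036)=0.3436; B=V−Δ·S=-44.8510
Node (1,0) S=110.4100: V=(p*·14.2980+(1−p*)·38.7620)/1.22=16.2886; Δ=(14.2980−38.7620)/(154.5740−67.3501)=-0.2805; B=V−Δ·S=47.2557
Node (1,1) S=253.4000: V=(p*·77.0477+(1−p*)·14.2980)/1.22=51.4347; Δ=(77.0477−14.2980)/(354.7600−154.5740)=0.3135; B=V−Δ·S=-27.9954
Node (0,0) S=181.0000: V=(p*·51.4347+(1−p*)·16.2886)/1.22=35.5957; Δ=(51.4347−16.2886)/(253.4000−110.4100)=0.2458; B=V−Δ·S=-8.8931
Self-financing check: at every node Δ·S+B equals the discounted successor values.

(0,0): Delta=0.2458 Bond=-8.8931
(1,0): Delta=-0.2805 Bond=47.2557
(1,1): Delta=0.3135 Bond=-27.9954
(2,0): Delta=-3.0759 Bond=245.9265
(2,1): Delta=0.0789 Bond=2.0955
(2,2): Delta=0.3436 Bond=-44.8510
V0=35.5957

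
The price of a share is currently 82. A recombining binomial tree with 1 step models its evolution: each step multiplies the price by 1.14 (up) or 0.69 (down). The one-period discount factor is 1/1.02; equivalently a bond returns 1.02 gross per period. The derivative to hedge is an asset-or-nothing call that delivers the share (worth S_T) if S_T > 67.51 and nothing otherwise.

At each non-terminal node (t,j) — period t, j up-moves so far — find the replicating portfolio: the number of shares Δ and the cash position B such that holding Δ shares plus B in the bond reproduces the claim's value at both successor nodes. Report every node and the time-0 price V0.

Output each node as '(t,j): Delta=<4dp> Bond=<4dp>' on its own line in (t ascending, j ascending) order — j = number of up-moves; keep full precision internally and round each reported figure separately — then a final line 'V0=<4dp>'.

The replicating-portfolio and risk-neutral prices coincide; use p* = (1.02−0.69)/(1.14−0.69) = 0.7333 for the latter.
At expiry t=1: V(1,0)=0.0000, V(1,1)=93.4800
(0,0): S=82.0000. Δ = (V_up−V_dn)/(S_up−S_dn) = (93.4800−0.0000)/(93.4800−56.5800) = 2.5333. V = [p*·93.4800 + (1−p*)·0.0000]/1.02 = 67.2078. B = V − Δ·S = -140.5255.
Self-financing check: at every node Δ·S+B equals the discounted successor values.

(0,0): Delta=2.5333 Bond=-140.5255
V0=67.2078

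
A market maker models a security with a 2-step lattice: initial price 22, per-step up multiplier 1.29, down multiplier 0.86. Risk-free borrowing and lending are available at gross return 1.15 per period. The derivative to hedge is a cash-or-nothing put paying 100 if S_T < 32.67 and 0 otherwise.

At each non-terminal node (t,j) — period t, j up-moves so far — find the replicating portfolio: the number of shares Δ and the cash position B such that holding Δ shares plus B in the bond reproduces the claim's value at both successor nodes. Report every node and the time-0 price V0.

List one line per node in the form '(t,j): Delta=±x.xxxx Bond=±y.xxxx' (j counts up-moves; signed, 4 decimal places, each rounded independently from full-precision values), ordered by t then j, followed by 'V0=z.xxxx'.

(0,0): Delta=-6.1993 Bond=177.6058
(1,0): Delta=0.0000 Bond=86.9565
(1,1): Delta=-8.1944 Bond=260.8696
V0=41.2219

Risk-neutral probability p* = (R−d)/(u−d) = (1.15−0.86)/(1.29−0.86) = 0.6744.
Terminal values V(2,·): V(2,0)=100.0000, V(2,1)=100.0000, V(2,2)=0.0000
Node (1,0) S=18.9200: V=(p*·100.0000+(1−p*)·100.0000)/1.15=86.9565; Δ=(100.0000−100.0000)/(24.4068−16.2712)=0.0000; B=V−Δ·S=86.9565
Node (1,1) S=28.3800: V=(p*·0.0000+(1−p*)·100.0000)/1.15=28.3114; Δ=(0.0000−100.0000)/(36.6102−24.4068)=-8.1944; B=V−Δ·S=260.8696
Node (0,0) S=22.0000: V=(p*·28.3114+(1−p*)·86.9565)/1.15=41.2219; Δ=(28.3114−86.9565)/(28.3800−18.9200)=-6.1993; B=V−Δ·S=177.6058
Self-financing check: at every node Δ·S+B equals the discounted successor values.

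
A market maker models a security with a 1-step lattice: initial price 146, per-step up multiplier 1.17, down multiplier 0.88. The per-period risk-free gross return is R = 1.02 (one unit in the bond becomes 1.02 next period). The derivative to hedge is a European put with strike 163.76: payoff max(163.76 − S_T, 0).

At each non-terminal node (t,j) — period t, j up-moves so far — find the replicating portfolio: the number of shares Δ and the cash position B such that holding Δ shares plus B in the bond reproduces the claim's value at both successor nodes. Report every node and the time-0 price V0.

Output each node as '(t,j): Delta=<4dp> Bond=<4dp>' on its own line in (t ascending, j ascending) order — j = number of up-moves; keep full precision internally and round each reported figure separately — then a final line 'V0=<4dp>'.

(0,0): Delta=-0.8333 Bond=139.5456
V0=17.8905

Risk-neutral probability p* = (R−d)/(u−d) = (1.02−0.88)/(1.17−0.88) = 0.4828.
Payoff layer (t=1): V(1,0)=35.2800, V(1,1)=0.0000
(0,0): S=146.0000. Δ = (V_up−V_dn)/(S_up−S_dn) = (0.0000−35.2800)/(170.8200−128.4800) = -0.8333. V = [p*·0.0000 + (1−p*)·35.2800]/1.02 = 17.8905. B = V − Δ·S = 139.5456.
The time-0 hedge costs 17.8905, which is the no-arbitrage price.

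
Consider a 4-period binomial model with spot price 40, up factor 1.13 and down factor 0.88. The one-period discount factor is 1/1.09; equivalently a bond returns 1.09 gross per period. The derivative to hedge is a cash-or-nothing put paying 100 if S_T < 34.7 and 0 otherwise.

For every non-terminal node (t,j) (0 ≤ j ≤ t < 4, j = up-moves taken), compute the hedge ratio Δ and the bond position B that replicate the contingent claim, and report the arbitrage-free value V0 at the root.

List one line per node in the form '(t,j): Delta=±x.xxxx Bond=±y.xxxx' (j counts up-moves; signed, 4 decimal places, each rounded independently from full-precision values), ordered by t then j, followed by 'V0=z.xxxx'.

Under the risk-neutral measure, an up-move has probability p* = (R−d)/(u−d) = 0.8400 and values discount at R = 1.09.
Terminal payoffs: V(4,0)=100.0000, V(4,1)=100.0000, V(4,2)=0.0000, V(4,3)=0.0000, V(4,4)=0.0000
Node (3,0) S=27.2589: V=(p*·100.0000+(1−p*)·100.0000)/1.09=91.7431; Δ=(100.0000−100.0000)/(30.8025−23.9878)=0.0000; B=V−Δ·S=91.7431
Node (3,1) S=35.0029: V=(p*·0.0000+(1−p*)·100.0000)/1.09=14.6789; Δ=(0.0000−100.0000)/(39.5533−30.8025)=-11.4276; B=V−Δ·S=414.6789
Node (3,2) S=44.9469: V=(p*·0.0000+(1−p*)·0.0000)/1.09=0.0000; Δ=(0.0000−0.0000)/(50.7900−39.5533)=0.0000; B=V−Δ·S=0.0000
Node (3,3) S=57.7159: V=(p*·0.0000+(1−p*)·0.0000)/1.09=0.0000; Δ=(0.0000−0.0000)/(65.2189−50.7900)=0.0000; B=V−Δ·S=0.0000
Node (2,0) S=30.9760: V=(p*·14.6789+(1−p*)·91.7431)/1.09=24.7791; Δ=(14.6789−91.7431)/(35.0029−27.2589)=-9.9515; B=V−Δ·S=333.0359
Node (2,1) S=39.7760: V=(p*·0.0000+(1−p*)·14.6789)/1.09=2.1547; Δ=(0.0000−14.6789)/(44.9469−35.0029)=-1.4762; B=V−Δ·S=60.8703
Node (2,2) S=51.0760: V=(p*·0.0000+(1−p*)·0.0000)/1.09=0.0000; Δ=(0.0000−0.0000)/(57.7159−44.9469)=0.0000; B=V−Δ·S=0.0000
Node (1,0) S=35.2000: V=(p*·2.1547+(1−p*)·24.7791)/1.09=5.2978; Δ=(2.1547−24.7791)/(39.7760−30.9760)=-2.5709; B=V−Δ·S=95.7952
Node (1,1) S=45.2000: V=(p*·0.0000+(1−p*)·2.1547)/1.09=0.3163; Δ=(0.0000−2.1547)/(51.0760−39.7760)=-0.1907; B=V−Δ·S=8.9351
Node (0,0) S=40.0000: V=(p*·0.3163+(1−p*)·5.2978)/1.09=1.0214; Δ=(0.3163−5.2978)/(45.2000−35.2000)=-0.4982; B=V−Δ·S=20.9474
Self-financing check: at every node Δ·S+B equals the discounted successor values.

(0,0): Delta=-0.4982 Bond=20.9474
(1,0): Delta=-2.5709 Bond=95.7952
(1,1): Delta=-0.1907 Bond=8.9351
(2,0): Delta=-9.9515 Bond=333.0359
(2,1): Delta=-1.4762 Bond=60.8703
(2,2): Delta=0.0000 Bond=0.0000
(3,0): Delta=0.0000 Bond=91.7431
(3,1): Delta=-11.4276 Bond=414.6789
(3,2): Delta=0.0000 Bond=0.0000
(3,3): Delta=0.0000 Bond=0.0000
V0=1.0214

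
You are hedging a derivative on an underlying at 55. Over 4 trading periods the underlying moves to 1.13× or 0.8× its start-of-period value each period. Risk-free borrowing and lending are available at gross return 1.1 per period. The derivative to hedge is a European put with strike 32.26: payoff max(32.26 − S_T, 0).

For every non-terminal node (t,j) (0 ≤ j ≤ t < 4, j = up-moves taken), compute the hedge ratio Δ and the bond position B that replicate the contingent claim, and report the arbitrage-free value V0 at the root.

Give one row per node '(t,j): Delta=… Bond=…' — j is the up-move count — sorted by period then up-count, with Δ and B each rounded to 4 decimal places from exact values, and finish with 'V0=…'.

(0,0): Delta=-0.0007 Bond=0.0397
(1,0): Delta=-0.0085 Bond=0.3871
(1,1): Delta=-0.0001 Bond=0.0093
(2,0): Delta=-0.0974 Bond=3.5537
(2,1): Delta=-0.0022 Bond=0.1130
(2,2): Delta=0.0000 Bond=0.0000
(3,0): Delta=-1.0000 Bond=29.3273
(3,1): Delta=-0.0335 Bond=1.3672
(3,2): Delta=0.0000 Bond=0.0000
(3,3): Delta=0.0000 Bond=0.0000
V0=0.0013

Risk-neutral probability p* = (R−d)/(u−d) = (1.1−0.8)/(1.13−0.8) = 0.9091.
Terminal payoffs: V(4,0)=9.7320, V(4,1)=0.4392, V(4,2)=0.0000, V(4,3)=0.0000, V(4,4)=0.0000
Node (3,0) S=28.1600: V=(p*·0.4392+(1−p*)·9.7320)/1.1=1.1673; Δ=(0.4392−9.7320)/(31.8208−22.5280)=-1.0000; B=V−Δ·S=29.3273
Node (3,1) S=39.7760: V=(p*·0.0000+(1−p*)·0.4392)/1.1=0.0363; Δ=(0.0000−0.4392)/(44.9469−31.8208)=-0.0335; B=V−Δ·S=1.3672
Node (3,2) S=56.1836: V=(p*·0.0000+(1−p*)·0.0000)/1.1=0.0000; Δ=(0.0000−0.0000)/(63.4875−44.9469)=0.0000; B=V−Δ·S=0.0000
Node (3,3) S=79.3593: V=(p*·0.0000+(1−p*)·0.0000)/1.1=0.0000; Δ=(0.0000−0.0000)/(89.6760−63.4875)=0.0000; B=V−Δ·S=0.0000
Node (2,0) S=35.2000: V=(p*·0.0363+(1−p*)·1.1673)/1.1=0.1265; Δ=(0.0363−1.1673)/(39.7760−28.1600)=-0.0974; B=V−Δ·S=3.5537
Node (2,1) S=49.7200: V=(p*·0.0000+(1−p*)·0.0363)/1.1=0.0030; Δ=(0.0000−0.0363)/(56.1836−39.7760)=-0.0022; B=V−Δ·S=0.1130
Node (2,2) S=70.2295: V=(p*·0.0000+(1−p*)·0.0000)/1.1=0.0000; Δ=(0.0000−0.0000)/(79.3593−56.1836)=0.0000; B=V−Δ·S=0.0000
Node (1,0) S=44.0000: V=(p*·0.0030+(1−p*)·0.1265)/1.1=0.0129; Δ=(0.0030−0.1265)/(49.7200−35.2000)=-0.0085; B=V−Δ·S=0.3871
Node (1,1) S=62.1500: V=(p*·0.0000+(1−p*)·0.0030)/1.1=0.0002; Δ=(0.0000−0.0030)/(70.2295−49.7200)=-0.0001; B=V−Δ·S=0.0093
Node (0,0) S=55.0000: V=(p*·0.0002+(1−p*)·0.0129)/1.1=0.0013; Δ=(0.0002−0.0129)/(62.1500−44.0000)=-0.0007; B=V−Δ·S=0.0397
Each (Δ,B) replicates both successor values, so the strategy is self-financing and V0 is arbitrage-free.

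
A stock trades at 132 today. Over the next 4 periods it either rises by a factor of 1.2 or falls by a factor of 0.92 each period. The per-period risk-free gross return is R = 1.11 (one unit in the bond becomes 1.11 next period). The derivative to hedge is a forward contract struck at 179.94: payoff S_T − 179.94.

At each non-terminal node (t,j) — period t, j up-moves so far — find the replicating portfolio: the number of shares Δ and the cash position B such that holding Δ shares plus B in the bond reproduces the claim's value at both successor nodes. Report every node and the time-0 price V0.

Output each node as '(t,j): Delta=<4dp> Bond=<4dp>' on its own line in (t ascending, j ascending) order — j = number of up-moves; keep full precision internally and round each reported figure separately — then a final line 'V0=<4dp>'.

(0,0): Delta=1.0000 Bond=-118.5321
(1,0): Delta=1.0000 Bond=-131.5706
(1,1): Delta=1.0000 Bond=-131.5706
(2,0): Delta=1.0000 Bond=-146.0433
(2,1): Delta=1.0000 Bond=-146.0433
(2,2): Delta=1.0000 Bond=-146.0433
(3,0): Delta=1.0000 Bond=-162.1081
(3,1): Delta=1.0000 Bond=-162.1081
(3,2): Delta=1.0000 Bond=-162.1081
(3,3): Delta=1.0000 Bond=-162.1081
V0=13.4679

No-arbitrage ⇒ martingale measure with p* = (R−d)/(u−d) = 0.6786.
Payoff layer (t=4): V(4,0)=-85.3761, V(4,1)=-56.5958, V(4,2)=-19.0563, V(4,3)=29.9083, V(4,4)=93.7752
  t=3,j=0: stock 102.7868 → up 123.3442 (V=-56.5958), down 94.5639 (V=-85.3761). Price -59.3213; hedge Δ=1.0000, bond B=-162.1081.
  t=3,j=1: stock 134.0698 → up 160.8837 (V=-19.0563), down 123.3442 (V=-56.5958). Price -28.0383; hedge Δ=1.0000, bond B=-162.1081.
  t=3,j=2: stock 174.8736 → up 209.8483 (V=29.9083), down 160.8837 (V=-19.0563). Price 12.7655; hedge Δ=1.0000, bond B=-162.1081.
  t=3,j=3: stock 228.0960 → up 273.7152 (V=93.7752), down 209.8483 (V=29.9083). Price 65.9879; hedge Δ=1.0000, bond B=-162.1081.
  t=2,j=0: stock 111.7248 → up 134.0698 (V=-28.0383), down 102.7868 (V=-59.3213). Price -34.3185; hedge Δ=1.0000, bond B=-146.0433.
  t=2,j=1: stock 145.7280 → up 174.8736 (V=12.7655), down 134.0698 (V=-28.0383). Price -0.3153; hedge Δ=1.0000, bond B=-146.0433.
  t=2,j=2: stock 190.0800 → up 228.0960 (V=65.9879), down 174.8736 (V=12.7655). Price 44.0367; hedge Δ=1.0000, bond B=-146.0433.
  t=1,j=0: stock 121.4400 → up 145.7280 (V=-0.3153), down 111.7248 (V=-34.3185). Price -10.1306; hedge Δ=1.0000, bond B=-131.5706.
  t=1,j=1: stock 158.4000 → up 190.0800 (V=44.0367), down 145.7280 (V=-0.3153). Price 26.8294; hedge Δ=1.0000, bond B=-131.5706.
  t=0,j=0: stock 132.0000 → up 158.4000 (V=26.8294), down 121.4400 (V=-10.1306). Price 13.4679; hedge Δ=1.0000, bond B=-118.5321.
Root portfolio cost Δ·132+B reproduces V0=13.4679.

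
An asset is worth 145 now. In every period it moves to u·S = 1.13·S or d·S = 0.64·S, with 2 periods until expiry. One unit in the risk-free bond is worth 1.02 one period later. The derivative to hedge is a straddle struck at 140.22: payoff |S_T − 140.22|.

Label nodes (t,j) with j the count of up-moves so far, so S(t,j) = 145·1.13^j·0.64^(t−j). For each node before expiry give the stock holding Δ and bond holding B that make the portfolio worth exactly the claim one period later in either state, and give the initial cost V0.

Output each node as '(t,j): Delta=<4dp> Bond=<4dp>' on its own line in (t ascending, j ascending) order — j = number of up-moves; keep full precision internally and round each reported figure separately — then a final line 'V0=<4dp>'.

Since d<R<u, set p* = (R−d)/(u−d) = 0.7755; price each node as the discounted p*-expectation of its children.
Terminal values V(2,·): V(2,0)=80.8280, V(2,1)=35.3560, V(2,2)=44.9305
Node (1,0) S=92.8000: V=(p*·35.3560+(1−p*)·80.8280)/1.02=44.6706; Δ=(35.3560−80.8280)/(104.8640−59.3920)=-1.0000; B=V−Δ·S=137.4706
Node (1,1) S=163.8500: V=(p*·44.9305+(1−p*)·35.3560)/1.02=41.9423; Δ=(44.9305−35.3560)/(185.1505−104.8640)=0.1193; B=V−Δ·S=22.4025
Node (0,0) S=145.0000: V=(p*·41.9423+(1−p*)·44.6706)/1.02=41.7203; Δ=(41.9423−44.6706)/(163.8500−92.8000)=-0.0384; B=V−Δ·S=47.2883
The time-0 hedge costs 41.7203, which is the no-arbitrage price.

(0,0): Delta=-0.0384 Bond=47.2883
(1,0): Delta=-1.0000 Bond=137.4706
(1,1): Delta=0.1193 Bond=22.4025
V0=41.7203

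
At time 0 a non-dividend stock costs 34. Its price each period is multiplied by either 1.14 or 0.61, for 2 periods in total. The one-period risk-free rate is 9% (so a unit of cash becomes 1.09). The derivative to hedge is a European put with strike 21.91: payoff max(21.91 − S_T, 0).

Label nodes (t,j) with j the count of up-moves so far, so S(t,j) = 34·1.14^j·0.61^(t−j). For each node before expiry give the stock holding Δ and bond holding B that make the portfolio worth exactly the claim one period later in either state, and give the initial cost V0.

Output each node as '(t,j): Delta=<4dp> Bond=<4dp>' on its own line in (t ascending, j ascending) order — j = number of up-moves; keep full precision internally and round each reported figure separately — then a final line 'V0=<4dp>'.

(0,0): Delta=-0.0445 Bond=1.5813
(1,0): Delta=-0.8423 Bond=18.2704
(1,1): Delta=0.0000 Bond=0.0000
V0=0.0694

Risk-neutral probability p* = (R−d)/(u−d) = (1.09−0.61)/(1.14−0.61) = 0.9057.
Terminal values V(2,·): V(2,0)=9.2586, V(2,1)=0.0000, V(2,2)=0.0000
Node (1,0) S=20.7400: V=(p*·0.0000+(1−p*)·9.2586)/1.09=0.8013; Δ=(0.0000−9.2586)/(23.6436−12.6514)=-0.8423; B=V−Δ·S=18.2704
Node (1,1) S=38.7600: V=(p*·0.0000+(1−p*)·0.0000)/1.09=0.0000; Δ=(0.0000−0.0000)/(44.1864−23.6436)=0.0000; B=V−Δ·S=0.0000
Node (0,0) S=34.0000: V=(p*·0.0000+(1−p*)·0.8013)/1.09=0.0694; Δ=(0.0000−0.8013)/(38.7600−20.7400)=-0.0445; B=V−Δ·S=1.5813
Root portfolio cost Δ·34+B reproduces V0=0.0694.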